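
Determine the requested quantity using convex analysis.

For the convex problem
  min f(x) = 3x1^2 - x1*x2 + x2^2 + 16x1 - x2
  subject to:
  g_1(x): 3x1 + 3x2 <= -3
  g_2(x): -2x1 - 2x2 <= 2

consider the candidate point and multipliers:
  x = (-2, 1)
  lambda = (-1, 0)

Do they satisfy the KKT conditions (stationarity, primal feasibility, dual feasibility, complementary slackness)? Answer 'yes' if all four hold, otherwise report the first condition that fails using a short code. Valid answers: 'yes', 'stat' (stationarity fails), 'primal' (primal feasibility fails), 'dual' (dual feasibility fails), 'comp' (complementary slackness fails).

Gradient of f: grad f(x) = Q x + c = (3, 3)
Constraint values g_i(x) = a_i^T x - b_i:
  g_1((-2, 1)) = 0
  g_2((-2, 1)) = 0
Stationarity residual: grad f(x) + sum_i lambda_i a_i = (0, 0)
  -> stationarity OK
Primal feasibility (all g_i <= 0): OK
Dual feasibility (all lambda_i >= 0): FAILS
Complementary slackness (lambda_i * g_i(x) = 0 for all i): OK

Verdict: the first failing condition is dual_feasibility -> dual.

dual


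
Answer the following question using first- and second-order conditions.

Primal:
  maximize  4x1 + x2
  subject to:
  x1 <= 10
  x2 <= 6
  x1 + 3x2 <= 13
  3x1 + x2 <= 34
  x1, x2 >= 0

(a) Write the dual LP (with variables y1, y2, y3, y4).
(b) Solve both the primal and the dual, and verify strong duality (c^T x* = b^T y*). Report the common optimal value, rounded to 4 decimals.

The standard primal-dual pair for 'max c^T x s.t. A x <= b, x >= 0' is:
  Dual:  min b^T y  s.t.  A^T y >= c,  y >= 0.

So the dual LP is:
  minimize  10y1 + 6y2 + 13y3 + 34y4
  subject to:
    y1 + y3 + 3y4 >= 4
    y2 + 3y3 + y4 >= 1
    y1, y2, y3, y4 >= 0

Solving the primal: x* = (10, 1).
  primal value c^T x* = 41.
Solving the dual: y* = (3.6667, 0, 0.3333, 0).
  dual value b^T y* = 41.
Strong duality: c^T x* = b^T y*. Confirmed.

41


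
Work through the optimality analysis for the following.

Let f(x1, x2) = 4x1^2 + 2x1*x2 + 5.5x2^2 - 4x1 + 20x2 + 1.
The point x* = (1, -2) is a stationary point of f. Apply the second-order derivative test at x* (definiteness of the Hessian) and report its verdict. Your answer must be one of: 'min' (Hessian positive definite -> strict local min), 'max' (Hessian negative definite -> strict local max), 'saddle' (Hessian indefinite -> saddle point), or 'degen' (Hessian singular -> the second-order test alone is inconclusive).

Compute the Hessian H = grad^2 f:
  H = [[8, 2], [2, 11]]
Verify stationarity: grad f(x*) = H x* + g = (0, 0).
Eigenvalues of H: 7, 12.
Both eigenvalues > 0, so H is positive definite -> x* is a strict local min.

min


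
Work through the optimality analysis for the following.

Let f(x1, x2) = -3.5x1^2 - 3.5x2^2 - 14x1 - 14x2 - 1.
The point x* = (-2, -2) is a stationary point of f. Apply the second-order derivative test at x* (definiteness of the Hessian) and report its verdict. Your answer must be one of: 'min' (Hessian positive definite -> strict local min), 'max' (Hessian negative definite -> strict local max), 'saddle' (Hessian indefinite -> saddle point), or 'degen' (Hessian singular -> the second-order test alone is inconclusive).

Compute the Hessian H = grad^2 f:
  H = [[-7, 0], [0, -7]]
Verify stationarity: grad f(x*) = H x* + g = (0, 0).
Eigenvalues of H: -7, -7.
Both eigenvalues < 0, so H is negative definite -> x* is a strict local max.

max


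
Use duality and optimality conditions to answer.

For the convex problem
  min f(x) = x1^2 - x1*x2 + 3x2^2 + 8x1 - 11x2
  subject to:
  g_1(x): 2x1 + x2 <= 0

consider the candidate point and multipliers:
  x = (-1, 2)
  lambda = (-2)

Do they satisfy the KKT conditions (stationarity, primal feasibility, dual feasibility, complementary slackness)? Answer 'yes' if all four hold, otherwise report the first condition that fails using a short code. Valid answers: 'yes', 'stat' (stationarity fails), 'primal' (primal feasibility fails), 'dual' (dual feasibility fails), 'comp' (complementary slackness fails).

Gradient of f: grad f(x) = Q x + c = (4, 2)
Constraint values g_i(x) = a_i^T x - b_i:
  g_1((-1, 2)) = 0
Stationarity residual: grad f(x) + sum_i lambda_i a_i = (0, 0)
  -> stationarity OK
Primal feasibility (all g_i <= 0): OK
Dual feasibility (all lambda_i >= 0): FAILS
Complementary slackness (lambda_i * g_i(x) = 0 for all i): OK

Verdict: the first failing condition is dual_feasibility -> dual.

dual


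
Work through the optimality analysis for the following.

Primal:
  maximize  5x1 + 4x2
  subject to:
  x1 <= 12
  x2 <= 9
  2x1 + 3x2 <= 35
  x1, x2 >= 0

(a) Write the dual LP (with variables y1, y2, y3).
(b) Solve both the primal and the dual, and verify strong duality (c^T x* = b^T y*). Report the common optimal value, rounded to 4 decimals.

The standard primal-dual pair for 'max c^T x s.t. A x <= b, x >= 0' is:
  Dual:  min b^T y  s.t.  A^T y >= c,  y >= 0.

So the dual LP is:
  minimize  12y1 + 9y2 + 35y3
  subject to:
    y1 + 2y3 >= 5
    y2 + 3y3 >= 4
    y1, y2, y3 >= 0

Solving the primal: x* = (12, 3.6667).
  primal value c^T x* = 74.6667.
Solving the dual: y* = (2.3333, 0, 1.3333).
  dual value b^T y* = 74.6667.
Strong duality: c^T x* = b^T y*. Confirmed.

74.6667


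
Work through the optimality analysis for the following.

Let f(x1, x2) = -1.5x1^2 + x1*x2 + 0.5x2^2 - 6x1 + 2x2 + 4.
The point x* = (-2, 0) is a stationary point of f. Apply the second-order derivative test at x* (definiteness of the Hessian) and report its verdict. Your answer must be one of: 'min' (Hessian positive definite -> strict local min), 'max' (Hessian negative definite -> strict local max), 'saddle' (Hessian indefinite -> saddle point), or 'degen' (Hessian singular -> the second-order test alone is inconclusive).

Compute the Hessian H = grad^2 f:
  H = [[-3, 1], [1, 1]]
Verify stationarity: grad f(x*) = H x* + g = (0, 0).
Eigenvalues of H: -3.2361, 1.2361.
Eigenvalues have mixed signs, so H is indefinite -> x* is a saddle point.

saddle


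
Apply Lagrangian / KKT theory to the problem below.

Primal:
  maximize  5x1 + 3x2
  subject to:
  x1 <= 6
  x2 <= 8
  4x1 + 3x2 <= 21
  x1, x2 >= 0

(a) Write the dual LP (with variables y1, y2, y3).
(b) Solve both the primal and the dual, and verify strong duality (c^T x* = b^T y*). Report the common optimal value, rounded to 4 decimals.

The standard primal-dual pair for 'max c^T x s.t. A x <= b, x >= 0' is:
  Dual:  min b^T y  s.t.  A^T y >= c,  y >= 0.

So the dual LP is:
  minimize  6y1 + 8y2 + 21y3
  subject to:
    y1 + 4y3 >= 5
    y2 + 3y3 >= 3
    y1, y2, y3 >= 0

Solving the primal: x* = (5.25, 0).
  primal value c^T x* = 26.25.
Solving the dual: y* = (0, 0, 1.25).
  dual value b^T y* = 26.25.
Strong duality: c^T x* = b^T y*. Confirmed.

26.25


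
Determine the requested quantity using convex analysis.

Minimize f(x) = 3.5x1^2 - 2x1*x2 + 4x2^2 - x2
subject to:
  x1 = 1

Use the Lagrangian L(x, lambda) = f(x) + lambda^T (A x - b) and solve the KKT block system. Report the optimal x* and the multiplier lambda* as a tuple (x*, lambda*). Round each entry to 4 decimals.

Form the Lagrangian:
  L(x, lambda) = (1/2) x^T Q x + c^T x + lambda^T (A x - b)
Stationarity (grad_x L = 0): Q x + c + A^T lambda = 0.
Primal feasibility: A x = b.

This gives the KKT block system:
  [ Q   A^T ] [ x     ]   [-c ]
  [ A    0  ] [ lambda ] = [ b ]

Solving the linear system:
  x*      = (1, 0.375)
  lambda* = (-6.25)
  f(x*)   = 2.9375

x* = (1, 0.375), lambda* = (-6.25)


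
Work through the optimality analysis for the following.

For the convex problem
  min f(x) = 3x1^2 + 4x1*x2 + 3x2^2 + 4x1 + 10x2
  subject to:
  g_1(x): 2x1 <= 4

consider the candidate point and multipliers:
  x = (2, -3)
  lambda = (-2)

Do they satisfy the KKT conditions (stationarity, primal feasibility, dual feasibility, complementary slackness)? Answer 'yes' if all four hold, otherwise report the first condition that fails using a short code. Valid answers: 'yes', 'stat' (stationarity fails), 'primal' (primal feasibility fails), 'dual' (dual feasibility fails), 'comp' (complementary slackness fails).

Gradient of f: grad f(x) = Q x + c = (4, 0)
Constraint values g_i(x) = a_i^T x - b_i:
  g_1((2, -3)) = 0
Stationarity residual: grad f(x) + sum_i lambda_i a_i = (0, 0)
  -> stationarity OK
Primal feasibility (all g_i <= 0): OK
Dual feasibility (all lambda_i >= 0): FAILS
Complementary slackness (lambda_i * g_i(x) = 0 for all i): OK

Verdict: the first failing condition is dual_feasibility -> dual.

dual


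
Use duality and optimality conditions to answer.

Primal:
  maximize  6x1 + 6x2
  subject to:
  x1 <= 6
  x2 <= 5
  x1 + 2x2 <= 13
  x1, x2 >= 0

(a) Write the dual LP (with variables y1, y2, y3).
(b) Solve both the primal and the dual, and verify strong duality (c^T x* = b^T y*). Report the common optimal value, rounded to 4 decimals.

The standard primal-dual pair for 'max c^T x s.t. A x <= b, x >= 0' is:
  Dual:  min b^T y  s.t.  A^T y >= c,  y >= 0.

So the dual LP is:
  minimize  6y1 + 5y2 + 13y3
  subject to:
    y1 + y3 >= 6
    y2 + 2y3 >= 6
    y1, y2, y3 >= 0

Solving the primal: x* = (6, 3.5).
  primal value c^T x* = 57.
Solving the dual: y* = (3, 0, 3).
  dual value b^T y* = 57.
Strong duality: c^T x* = b^T y*. Confirmed.

57


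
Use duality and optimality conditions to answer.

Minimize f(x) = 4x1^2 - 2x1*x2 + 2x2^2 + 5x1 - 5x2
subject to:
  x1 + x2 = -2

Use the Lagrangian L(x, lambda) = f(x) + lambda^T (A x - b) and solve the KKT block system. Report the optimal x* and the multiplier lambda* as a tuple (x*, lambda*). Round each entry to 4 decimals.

Form the Lagrangian:
  L(x, lambda) = (1/2) x^T Q x + c^T x + lambda^T (A x - b)
Stationarity (grad_x L = 0): Q x + c + A^T lambda = 0.
Primal feasibility: A x = b.

This gives the KKT block system:
  [ Q   A^T ] [ x     ]   [-c ]
  [ A    0  ] [ lambda ] = [ b ]

Solving the linear system:
  x*      = (-1.375, -0.625)
  lambda* = (4.75)
  f(x*)   = 2.875

x* = (-1.375, -0.625), lambda* = (4.75)


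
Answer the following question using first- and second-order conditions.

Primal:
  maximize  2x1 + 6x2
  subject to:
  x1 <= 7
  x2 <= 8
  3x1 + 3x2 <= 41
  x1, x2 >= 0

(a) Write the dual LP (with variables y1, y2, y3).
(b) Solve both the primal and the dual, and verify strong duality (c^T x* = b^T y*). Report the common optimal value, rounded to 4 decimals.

The standard primal-dual pair for 'max c^T x s.t. A x <= b, x >= 0' is:
  Dual:  min b^T y  s.t.  A^T y >= c,  y >= 0.

So the dual LP is:
  minimize  7y1 + 8y2 + 41y3
  subject to:
    y1 + 3y3 >= 2
    y2 + 3y3 >= 6
    y1, y2, y3 >= 0

Solving the primal: x* = (5.6667, 8).
  primal value c^T x* = 59.3333.
Solving the dual: y* = (0, 4, 0.6667).
  dual value b^T y* = 59.3333.
Strong duality: c^T x* = b^T y*. Confirmed.

59.3333


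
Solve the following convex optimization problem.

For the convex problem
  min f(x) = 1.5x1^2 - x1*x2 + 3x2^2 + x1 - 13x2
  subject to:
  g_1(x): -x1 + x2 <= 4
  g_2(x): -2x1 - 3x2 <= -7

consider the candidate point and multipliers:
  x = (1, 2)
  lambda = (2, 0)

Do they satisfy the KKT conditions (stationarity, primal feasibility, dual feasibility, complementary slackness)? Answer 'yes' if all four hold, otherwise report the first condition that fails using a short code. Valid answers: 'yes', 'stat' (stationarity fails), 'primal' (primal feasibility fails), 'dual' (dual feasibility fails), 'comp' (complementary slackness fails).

Gradient of f: grad f(x) = Q x + c = (2, -2)
Constraint values g_i(x) = a_i^T x - b_i:
  g_1((1, 2)) = -3
  g_2((1, 2)) = -1
Stationarity residual: grad f(x) + sum_i lambda_i a_i = (0, 0)
  -> stationarity OK
Primal feasibility (all g_i <= 0): OK
Dual feasibility (all lambda_i >= 0): OK
Complementary slackness (lambda_i * g_i(x) = 0 for all i): FAILS

Verdict: the first failing condition is complementary_slackness -> comp.

comp


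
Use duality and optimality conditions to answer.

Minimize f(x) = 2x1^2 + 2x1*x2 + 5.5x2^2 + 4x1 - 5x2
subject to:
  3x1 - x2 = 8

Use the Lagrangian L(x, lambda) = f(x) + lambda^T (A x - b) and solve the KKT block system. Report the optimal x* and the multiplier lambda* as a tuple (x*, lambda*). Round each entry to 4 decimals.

Form the Lagrangian:
  L(x, lambda) = (1/2) x^T Q x + c^T x + lambda^T (A x - b)
Stationarity (grad_x L = 0): Q x + c + A^T lambda = 0.
Primal feasibility: A x = b.

This gives the KKT block system:
  [ Q   A^T ] [ x     ]   [-c ]
  [ A    0  ] [ lambda ] = [ b ]

Solving the linear system:
  x*      = (2.5304, -0.4087)
  lambda* = (-4.4348)
  f(x*)   = 23.8217

x* = (2.5304, -0.4087), lambda* = (-4.4348)


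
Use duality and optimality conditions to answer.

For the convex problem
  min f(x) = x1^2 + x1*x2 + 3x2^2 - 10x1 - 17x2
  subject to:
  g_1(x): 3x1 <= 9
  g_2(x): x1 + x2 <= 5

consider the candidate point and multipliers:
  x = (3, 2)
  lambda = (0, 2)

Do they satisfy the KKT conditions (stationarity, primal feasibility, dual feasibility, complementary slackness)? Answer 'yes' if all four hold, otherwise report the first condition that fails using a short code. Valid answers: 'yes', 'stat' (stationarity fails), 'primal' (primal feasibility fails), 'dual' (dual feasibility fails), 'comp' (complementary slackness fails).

Gradient of f: grad f(x) = Q x + c = (-2, -2)
Constraint values g_i(x) = a_i^T x - b_i:
  g_1((3, 2)) = 0
  g_2((3, 2)) = 0
Stationarity residual: grad f(x) + sum_i lambda_i a_i = (0, 0)
  -> stationarity OK
Primal feasibility (all g_i <= 0): OK
Dual feasibility (all lambda_i >= 0): OK
Complementary slackness (lambda_i * g_i(x) = 0 for all i): OK

Verdict: yes, KKT holds.

yes


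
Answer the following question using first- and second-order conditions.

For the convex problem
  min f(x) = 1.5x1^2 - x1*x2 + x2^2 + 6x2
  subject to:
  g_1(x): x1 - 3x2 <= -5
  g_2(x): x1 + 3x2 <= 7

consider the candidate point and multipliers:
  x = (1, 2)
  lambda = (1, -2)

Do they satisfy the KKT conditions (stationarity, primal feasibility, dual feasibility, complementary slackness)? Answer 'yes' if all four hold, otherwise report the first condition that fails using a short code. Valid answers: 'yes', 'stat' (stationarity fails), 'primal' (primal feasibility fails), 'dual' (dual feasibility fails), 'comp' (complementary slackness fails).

Gradient of f: grad f(x) = Q x + c = (1, 9)
Constraint values g_i(x) = a_i^T x - b_i:
  g_1((1, 2)) = 0
  g_2((1, 2)) = 0
Stationarity residual: grad f(x) + sum_i lambda_i a_i = (0, 0)
  -> stationarity OK
Primal feasibility (all g_i <= 0): OK
Dual feasibility (all lambda_i >= 0): FAILS
Complementary slackness (lambda_i * g_i(x) = 0 for all i): OK

Verdict: the first failing condition is dual_feasibility -> dual.

dual


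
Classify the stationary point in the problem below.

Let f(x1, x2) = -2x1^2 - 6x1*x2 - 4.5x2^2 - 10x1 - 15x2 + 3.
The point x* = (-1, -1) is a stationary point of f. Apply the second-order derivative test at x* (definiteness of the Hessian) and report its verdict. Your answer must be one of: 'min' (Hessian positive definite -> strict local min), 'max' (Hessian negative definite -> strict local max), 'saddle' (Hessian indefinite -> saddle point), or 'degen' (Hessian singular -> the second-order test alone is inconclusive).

Compute the Hessian H = grad^2 f:
  H = [[-4, -6], [-6, -9]]
Verify stationarity: grad f(x*) = H x* + g = (0, 0).
Eigenvalues of H: -13, 0.
H has a zero eigenvalue (singular; negative semidefinite but not definite), so H is neither positive definite, negative definite, nor indefinite. The second-order test alone is inconclusive -> degen.
(Indeed, f is constant along the null direction of H through x*, so x* is not a strict local extremum.)

degen


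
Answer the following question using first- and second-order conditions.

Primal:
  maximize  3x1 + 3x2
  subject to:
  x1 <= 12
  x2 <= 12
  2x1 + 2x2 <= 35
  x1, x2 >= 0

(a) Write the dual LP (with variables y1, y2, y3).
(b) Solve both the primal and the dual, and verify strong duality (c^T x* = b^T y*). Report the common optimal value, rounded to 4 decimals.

The standard primal-dual pair for 'max c^T x s.t. A x <= b, x >= 0' is:
  Dual:  min b^T y  s.t.  A^T y >= c,  y >= 0.

So the dual LP is:
  minimize  12y1 + 12y2 + 35y3
  subject to:
    y1 + 2y3 >= 3
    y2 + 2y3 >= 3
    y1, y2, y3 >= 0

Solving the primal: x* = (5.5, 12).
  primal value c^T x* = 52.5.
Solving the dual: y* = (0, 0, 1.5).
  dual value b^T y* = 52.5.
Strong duality: c^T x* = b^T y*. Confirmed.

52.5


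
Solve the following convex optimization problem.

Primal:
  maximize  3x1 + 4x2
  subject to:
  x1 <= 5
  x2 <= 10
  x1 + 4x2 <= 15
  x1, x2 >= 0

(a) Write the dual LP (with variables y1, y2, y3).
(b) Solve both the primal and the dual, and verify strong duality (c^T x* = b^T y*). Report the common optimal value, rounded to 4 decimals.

The standard primal-dual pair for 'max c^T x s.t. A x <= b, x >= 0' is:
  Dual:  min b^T y  s.t.  A^T y >= c,  y >= 0.

So the dual LP is:
  minimize  5y1 + 10y2 + 15y3
  subject to:
    y1 + y3 >= 3
    y2 + 4y3 >= 4
    y1, y2, y3 >= 0

Solving the primal: x* = (5, 2.5).
  primal value c^T x* = 25.
Solving the dual: y* = (2, 0, 1).
  dual value b^T y* = 25.
Strong duality: c^T x* = b^T y*. Confirmed.

25


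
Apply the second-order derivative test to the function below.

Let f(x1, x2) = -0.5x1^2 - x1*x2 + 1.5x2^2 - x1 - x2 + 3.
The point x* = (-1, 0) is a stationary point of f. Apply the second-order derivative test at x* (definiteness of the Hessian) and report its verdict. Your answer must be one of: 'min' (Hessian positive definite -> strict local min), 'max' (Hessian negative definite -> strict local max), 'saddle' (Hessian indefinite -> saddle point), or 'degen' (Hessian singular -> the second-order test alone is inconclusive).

Compute the Hessian H = grad^2 f:
  H = [[-1, -1], [-1, 3]]
Verify stationarity: grad f(x*) = H x* + g = (0, 0).
Eigenvalues of H: -1.2361, 3.2361.
Eigenvalues have mixed signs, so H is indefinite -> x* is a saddle point.

saddle


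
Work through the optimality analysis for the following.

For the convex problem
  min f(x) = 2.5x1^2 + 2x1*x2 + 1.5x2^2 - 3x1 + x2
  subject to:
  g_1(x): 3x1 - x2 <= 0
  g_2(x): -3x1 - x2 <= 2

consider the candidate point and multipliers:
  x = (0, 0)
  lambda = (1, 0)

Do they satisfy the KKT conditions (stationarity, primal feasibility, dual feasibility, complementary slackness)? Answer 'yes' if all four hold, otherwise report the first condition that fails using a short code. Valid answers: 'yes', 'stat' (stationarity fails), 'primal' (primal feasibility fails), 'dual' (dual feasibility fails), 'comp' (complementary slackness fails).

Gradient of f: grad f(x) = Q x + c = (-3, 1)
Constraint values g_i(x) = a_i^T x - b_i:
  g_1((0, 0)) = 0
  g_2((0, 0)) = -2
Stationarity residual: grad f(x) + sum_i lambda_i a_i = (0, 0)
  -> stationarity OK
Primal feasibility (all g_i <= 0): OK
Dual feasibility (all lambda_i >= 0): OK
Complementary slackness (lambda_i * g_i(x) = 0 for all i): OK

Verdict: yes, KKT holds.

yes


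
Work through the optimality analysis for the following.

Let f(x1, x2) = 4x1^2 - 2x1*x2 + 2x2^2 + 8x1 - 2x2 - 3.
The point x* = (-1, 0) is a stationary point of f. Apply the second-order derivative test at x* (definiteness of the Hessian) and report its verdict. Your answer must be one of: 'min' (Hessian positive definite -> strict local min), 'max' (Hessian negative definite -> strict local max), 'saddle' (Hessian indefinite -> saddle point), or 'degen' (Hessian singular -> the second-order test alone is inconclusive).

Compute the Hessian H = grad^2 f:
  H = [[8, -2], [-2, 4]]
Verify stationarity: grad f(x*) = H x* + g = (0, 0).
Eigenvalues of H: 3.1716, 8.8284.
Both eigenvalues > 0, so H is positive definite -> x* is a strict local min.

min


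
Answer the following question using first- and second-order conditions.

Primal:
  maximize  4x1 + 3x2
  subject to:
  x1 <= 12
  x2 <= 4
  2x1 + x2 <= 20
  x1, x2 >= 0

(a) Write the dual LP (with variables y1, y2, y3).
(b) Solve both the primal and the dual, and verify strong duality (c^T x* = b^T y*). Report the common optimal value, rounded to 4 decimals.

The standard primal-dual pair for 'max c^T x s.t. A x <= b, x >= 0' is:
  Dual:  min b^T y  s.t.  A^T y >= c,  y >= 0.

So the dual LP is:
  minimize  12y1 + 4y2 + 20y3
  subject to:
    y1 + 2y3 >= 4
    y2 + y3 >= 3
    y1, y2, y3 >= 0

Solving the primal: x* = (8, 4).
  primal value c^T x* = 44.
Solving the dual: y* = (0, 1, 2).
  dual value b^T y* = 44.
Strong duality: c^T x* = b^T y*. Confirmed.

44


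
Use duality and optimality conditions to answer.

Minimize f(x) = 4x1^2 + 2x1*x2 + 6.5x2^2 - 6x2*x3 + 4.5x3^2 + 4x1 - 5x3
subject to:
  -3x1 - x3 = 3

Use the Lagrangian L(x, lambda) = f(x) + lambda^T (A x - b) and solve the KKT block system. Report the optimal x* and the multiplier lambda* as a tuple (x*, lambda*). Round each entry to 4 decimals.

Form the Lagrangian:
  L(x, lambda) = (1/2) x^T Q x + c^T x + lambda^T (A x - b)
Stationarity (grad_x L = 0): Q x + c + A^T lambda = 0.
Primal feasibility: A x = b.

This gives the KKT block system:
  [ Q   A^T ] [ x     ]   [-c ]
  [ A    0  ] [ lambda ] = [ b ]

Solving the linear system:
  x*      = (-1.2417, 0.5258, 0.7252)
  lambda* = (-1.6275)
  f(x*)   = -1.8554

x* = (-1.2417, 0.5258, 0.7252), lambda* = (-1.6275)


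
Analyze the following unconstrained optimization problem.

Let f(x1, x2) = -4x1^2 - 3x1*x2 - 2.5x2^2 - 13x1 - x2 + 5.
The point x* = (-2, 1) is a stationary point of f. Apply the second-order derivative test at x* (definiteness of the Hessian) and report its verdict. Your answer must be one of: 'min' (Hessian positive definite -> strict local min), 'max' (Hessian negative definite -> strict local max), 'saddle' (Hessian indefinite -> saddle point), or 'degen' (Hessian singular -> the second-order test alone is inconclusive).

Compute the Hessian H = grad^2 f:
  H = [[-8, -3], [-3, -5]]
Verify stationarity: grad f(x*) = H x* + g = (0, 0).
Eigenvalues of H: -9.8541, -3.1459.
Both eigenvalues < 0, so H is negative definite -> x* is a strict local max.

max


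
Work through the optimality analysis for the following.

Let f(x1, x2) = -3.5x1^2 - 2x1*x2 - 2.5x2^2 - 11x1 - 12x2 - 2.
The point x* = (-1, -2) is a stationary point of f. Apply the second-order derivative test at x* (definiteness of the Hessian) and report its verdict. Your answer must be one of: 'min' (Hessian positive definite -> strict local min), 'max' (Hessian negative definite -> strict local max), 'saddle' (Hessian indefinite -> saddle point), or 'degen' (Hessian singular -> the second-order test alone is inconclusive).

Compute the Hessian H = grad^2 f:
  H = [[-7, -2], [-2, -5]]
Verify stationarity: grad f(x*) = H x* + g = (0, 0).
Eigenvalues of H: -8.2361, -3.7639.
Both eigenvalues < 0, so H is negative definite -> x* is a strict local max.

max


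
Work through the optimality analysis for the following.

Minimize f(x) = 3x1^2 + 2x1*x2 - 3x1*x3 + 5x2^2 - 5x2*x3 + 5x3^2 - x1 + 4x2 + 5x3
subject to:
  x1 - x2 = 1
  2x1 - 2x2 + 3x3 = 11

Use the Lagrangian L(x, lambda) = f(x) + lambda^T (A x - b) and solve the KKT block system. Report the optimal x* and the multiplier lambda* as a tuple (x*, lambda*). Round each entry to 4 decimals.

Form the Lagrangian:
  L(x, lambda) = (1/2) x^T Q x + c^T x + lambda^T (A x - b)
Stationarity (grad_x L = 0): Q x + c + A^T lambda = 0.
Primal feasibility: A x = b.

This gives the KKT block system:
  [ Q   A^T ] [ x     ]   [-c ]
  [ A    0  ] [ lambda ] = [ b ]

Solving the linear system:
  x*      = (1.65, 0.65, 3)
  lambda* = (16.6667, -8.9333)
  f(x*)   = 48.775

x* = (1.65, 0.65, 3), lambda* = (16.6667, -8.9333)


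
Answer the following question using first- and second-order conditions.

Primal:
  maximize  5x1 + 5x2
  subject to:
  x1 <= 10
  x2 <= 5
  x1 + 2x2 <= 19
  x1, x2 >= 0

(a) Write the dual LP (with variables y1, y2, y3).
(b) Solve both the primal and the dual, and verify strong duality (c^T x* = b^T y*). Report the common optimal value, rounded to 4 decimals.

The standard primal-dual pair for 'max c^T x s.t. A x <= b, x >= 0' is:
  Dual:  min b^T y  s.t.  A^T y >= c,  y >= 0.

So the dual LP is:
  minimize  10y1 + 5y2 + 19y3
  subject to:
    y1 + y3 >= 5
    y2 + 2y3 >= 5
    y1, y2, y3 >= 0

Solving the primal: x* = (10, 4.5).
  primal value c^T x* = 72.5.
Solving the dual: y* = (2.5, 0, 2.5).
  dual value b^T y* = 72.5.
Strong duality: c^T x* = b^T y*. Confirmed.

72.5


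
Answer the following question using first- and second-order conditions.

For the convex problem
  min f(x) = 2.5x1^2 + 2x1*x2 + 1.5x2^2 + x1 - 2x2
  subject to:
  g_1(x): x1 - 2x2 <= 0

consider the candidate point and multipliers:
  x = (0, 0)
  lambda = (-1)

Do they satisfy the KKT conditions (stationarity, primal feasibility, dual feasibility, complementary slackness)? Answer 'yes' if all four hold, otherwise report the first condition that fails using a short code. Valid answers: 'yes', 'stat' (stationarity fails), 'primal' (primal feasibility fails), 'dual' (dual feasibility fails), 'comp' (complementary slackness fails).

Gradient of f: grad f(x) = Q x + c = (1, -2)
Constraint values g_i(x) = a_i^T x - b_i:
  g_1((0, 0)) = 0
Stationarity residual: grad f(x) + sum_i lambda_i a_i = (0, 0)
  -> stationarity OK
Primal feasibility (all g_i <= 0): OK
Dual feasibility (all lambda_i >= 0): FAILS
Complementary slackness (lambda_i * g_i(x) = 0 for all i): OK

Verdict: the first failing condition is dual_feasibility -> dual.

dual


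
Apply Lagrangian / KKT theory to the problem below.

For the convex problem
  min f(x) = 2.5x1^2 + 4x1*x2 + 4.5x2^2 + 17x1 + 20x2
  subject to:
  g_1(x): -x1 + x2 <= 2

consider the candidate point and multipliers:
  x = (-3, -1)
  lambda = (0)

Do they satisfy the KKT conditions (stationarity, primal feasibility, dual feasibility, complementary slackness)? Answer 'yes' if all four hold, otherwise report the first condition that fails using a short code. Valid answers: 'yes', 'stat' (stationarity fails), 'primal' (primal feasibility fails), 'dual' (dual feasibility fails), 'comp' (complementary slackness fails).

Gradient of f: grad f(x) = Q x + c = (-2, -1)
Constraint values g_i(x) = a_i^T x - b_i:
  g_1((-3, -1)) = 0
Stationarity residual: grad f(x) + sum_i lambda_i a_i = (-2, -1)
  -> stationarity FAILS
Primal feasibility (all g_i <= 0): OK
Dual feasibility (all lambda_i >= 0): OK
Complementary slackness (lambda_i * g_i(x) = 0 for all i): OK

Verdict: the first failing condition is stationarity -> stat.

stat


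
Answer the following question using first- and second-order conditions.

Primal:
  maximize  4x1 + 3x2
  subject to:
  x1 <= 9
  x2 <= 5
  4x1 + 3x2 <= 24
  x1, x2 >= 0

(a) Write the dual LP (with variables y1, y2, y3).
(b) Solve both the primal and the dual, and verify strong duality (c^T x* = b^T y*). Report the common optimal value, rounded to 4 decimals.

The standard primal-dual pair for 'max c^T x s.t. A x <= b, x >= 0' is:
  Dual:  min b^T y  s.t.  A^T y >= c,  y >= 0.

So the dual LP is:
  minimize  9y1 + 5y2 + 24y3
  subject to:
    y1 + 4y3 >= 4
    y2 + 3y3 >= 3
    y1, y2, y3 >= 0

Solving the primal: x* = (6, 0).
  primal value c^T x* = 24.
Solving the dual: y* = (0, 0, 1).
  dual value b^T y* = 24.
Strong duality: c^T x* = b^T y*. Confirmed.

24


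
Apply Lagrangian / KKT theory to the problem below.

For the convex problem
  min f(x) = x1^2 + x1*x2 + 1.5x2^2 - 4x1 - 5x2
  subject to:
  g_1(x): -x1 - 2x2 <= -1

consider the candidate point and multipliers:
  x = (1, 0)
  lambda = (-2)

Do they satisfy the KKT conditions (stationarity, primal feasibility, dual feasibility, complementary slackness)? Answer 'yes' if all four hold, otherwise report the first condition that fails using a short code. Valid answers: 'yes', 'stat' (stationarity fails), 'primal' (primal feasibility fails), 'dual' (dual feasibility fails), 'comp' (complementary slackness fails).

Gradient of f: grad f(x) = Q x + c = (-2, -4)
Constraint values g_i(x) = a_i^T x - b_i:
  g_1((1, 0)) = 0
Stationarity residual: grad f(x) + sum_i lambda_i a_i = (0, 0)
  -> stationarity OK
Primal feasibility (all g_i <= 0): OK
Dual feasibility (all lambda_i >= 0): FAILS
Complementary slackness (lambda_i * g_i(x) = 0 for all i): OK

Verdict: the first failing condition is dual_feasibility -> dual.

dual


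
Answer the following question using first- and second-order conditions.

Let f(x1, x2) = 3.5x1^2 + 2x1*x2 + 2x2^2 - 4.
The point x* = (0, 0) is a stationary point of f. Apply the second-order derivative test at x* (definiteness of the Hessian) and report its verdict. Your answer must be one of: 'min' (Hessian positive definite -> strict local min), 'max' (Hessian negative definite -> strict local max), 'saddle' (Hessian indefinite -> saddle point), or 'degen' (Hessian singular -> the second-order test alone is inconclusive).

Compute the Hessian H = grad^2 f:
  H = [[7, 2], [2, 4]]
Verify stationarity: grad f(x*) = H x* + g = (0, 0).
Eigenvalues of H: 3, 8.
Both eigenvalues > 0, so H is positive definite -> x* is a strict local min.

min


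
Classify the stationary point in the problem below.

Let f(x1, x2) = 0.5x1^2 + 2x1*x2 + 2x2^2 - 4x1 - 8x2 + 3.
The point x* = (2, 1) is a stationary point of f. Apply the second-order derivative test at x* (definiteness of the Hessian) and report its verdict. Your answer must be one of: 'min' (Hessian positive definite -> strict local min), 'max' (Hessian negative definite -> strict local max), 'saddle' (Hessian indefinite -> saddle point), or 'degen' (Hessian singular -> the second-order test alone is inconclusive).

Compute the Hessian H = grad^2 f:
  H = [[1, 2], [2, 4]]
Verify stationarity: grad f(x*) = H x* + g = (0, 0).
Eigenvalues of H: 0, 5.
H has a zero eigenvalue (singular; positive semidefinite but not definite), so H is neither positive definite, negative definite, nor indefinite. The second-order test alone is inconclusive -> degen.
(Indeed, f is constant along the null direction of H through x*, so x* is not a strict local extremum.)

degen


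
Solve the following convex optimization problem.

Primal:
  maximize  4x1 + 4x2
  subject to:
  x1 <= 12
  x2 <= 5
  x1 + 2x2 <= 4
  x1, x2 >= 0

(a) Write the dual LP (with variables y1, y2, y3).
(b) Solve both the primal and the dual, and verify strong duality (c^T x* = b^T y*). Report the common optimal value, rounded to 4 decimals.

The standard primal-dual pair for 'max c^T x s.t. A x <= b, x >= 0' is:
  Dual:  min b^T y  s.t.  A^T y >= c,  y >= 0.

So the dual LP is:
  minimize  12y1 + 5y2 + 4y3
  subject to:
    y1 + y3 >= 4
    y2 + 2y3 >= 4
    y1, y2, y3 >= 0

Solving the primal: x* = (4, 0).
  primal value c^T x* = 16.
Solving the dual: y* = (0, 0, 4).
  dual value b^T y* = 16.
Strong duality: c^T x* = b^T y*. Confirmed.

16


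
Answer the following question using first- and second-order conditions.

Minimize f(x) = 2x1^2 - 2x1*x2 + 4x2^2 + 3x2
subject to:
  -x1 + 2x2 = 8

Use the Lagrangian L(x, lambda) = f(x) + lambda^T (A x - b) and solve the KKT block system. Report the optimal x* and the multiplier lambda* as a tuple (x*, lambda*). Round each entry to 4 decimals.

Form the Lagrangian:
  L(x, lambda) = (1/2) x^T Q x + c^T x + lambda^T (A x - b)
Stationarity (grad_x L = 0): Q x + c + A^T lambda = 0.
Primal feasibility: A x = b.

This gives the KKT block system:
  [ Q   A^T ] [ x     ]   [-c ]
  [ A    0  ] [ lambda ] = [ b ]

Solving the linear system:
  x*      = (-2.375, 2.8125)
  lambda* = (-15.125)
  f(x*)   = 64.7188

x* = (-2.375, 2.8125), lambda* = (-15.125)


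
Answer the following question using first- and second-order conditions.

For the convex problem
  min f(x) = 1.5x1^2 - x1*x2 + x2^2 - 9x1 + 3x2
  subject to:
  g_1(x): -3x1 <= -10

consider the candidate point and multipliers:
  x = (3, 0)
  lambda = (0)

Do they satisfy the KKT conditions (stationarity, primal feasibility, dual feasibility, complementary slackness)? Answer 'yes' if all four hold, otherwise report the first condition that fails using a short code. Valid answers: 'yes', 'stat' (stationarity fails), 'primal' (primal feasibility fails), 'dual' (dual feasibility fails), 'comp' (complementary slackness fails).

Gradient of f: grad f(x) = Q x + c = (0, 0)
Constraint values g_i(x) = a_i^T x - b_i:
  g_1((3, 0)) = 1
Stationarity residual: grad f(x) + sum_i lambda_i a_i = (0, 0)
  -> stationarity OK
Primal feasibility (all g_i <= 0): FAILS
Dual feasibility (all lambda_i >= 0): OK
Complementary slackness (lambda_i * g_i(x) = 0 for all i): OK

Verdict: the first failing condition is primal_feasibility -> primal.

primal


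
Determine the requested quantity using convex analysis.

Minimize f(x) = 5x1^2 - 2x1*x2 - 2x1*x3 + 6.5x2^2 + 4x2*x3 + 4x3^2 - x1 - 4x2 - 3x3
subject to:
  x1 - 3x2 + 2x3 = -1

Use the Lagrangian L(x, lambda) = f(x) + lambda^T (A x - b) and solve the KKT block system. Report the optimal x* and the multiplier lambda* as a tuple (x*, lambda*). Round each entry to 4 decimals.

Form the Lagrangian:
  L(x, lambda) = (1/2) x^T Q x + c^T x + lambda^T (A x - b)
Stationarity (grad_x L = 0): Q x + c + A^T lambda = 0.
Primal feasibility: A x = b.

This gives the KKT block system:
  [ Q   A^T ] [ x     ]   [-c ]
  [ A    0  ] [ lambda ] = [ b ]

Solving the linear system:
  x*      = (0.1478, 0.4284, 0.0687)
  lambda* = (0.5162)
  f(x*)   = -0.7757

x* = (0.1478, 0.4284, 0.0687), lambda* = (0.5162)


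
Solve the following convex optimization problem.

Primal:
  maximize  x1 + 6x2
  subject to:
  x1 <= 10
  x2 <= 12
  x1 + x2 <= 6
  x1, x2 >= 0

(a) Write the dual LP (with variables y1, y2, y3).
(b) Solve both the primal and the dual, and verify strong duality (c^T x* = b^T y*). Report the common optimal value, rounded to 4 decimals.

The standard primal-dual pair for 'max c^T x s.t. A x <= b, x >= 0' is:
  Dual:  min b^T y  s.t.  A^T y >= c,  y >= 0.

So the dual LP is:
  minimize  10y1 + 12y2 + 6y3
  subject to:
    y1 + y3 >= 1
    y2 + y3 >= 6
    y1, y2, y3 >= 0

Solving the primal: x* = (0, 6).
  primal value c^T x* = 36.
Solving the dual: y* = (0, 0, 6).
  dual value b^T y* = 36.
Strong duality: c^T x* = b^T y*. Confirmed.

36


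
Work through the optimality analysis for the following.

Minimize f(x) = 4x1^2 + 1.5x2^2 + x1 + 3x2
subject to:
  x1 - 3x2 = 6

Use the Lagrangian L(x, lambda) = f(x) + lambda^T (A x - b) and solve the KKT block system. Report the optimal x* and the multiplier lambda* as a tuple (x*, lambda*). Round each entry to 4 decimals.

Form the Lagrangian:
  L(x, lambda) = (1/2) x^T Q x + c^T x + lambda^T (A x - b)
Stationarity (grad_x L = 0): Q x + c + A^T lambda = 0.
Primal feasibility: A x = b.

This gives the KKT block system:
  [ Q   A^T ] [ x     ]   [-c ]
  [ A    0  ] [ lambda ] = [ b ]

Solving the linear system:
  x*      = (0, -2)
  lambda* = (-1)
  f(x*)   = 0

x* = (0, -2), lambda* = (-1)


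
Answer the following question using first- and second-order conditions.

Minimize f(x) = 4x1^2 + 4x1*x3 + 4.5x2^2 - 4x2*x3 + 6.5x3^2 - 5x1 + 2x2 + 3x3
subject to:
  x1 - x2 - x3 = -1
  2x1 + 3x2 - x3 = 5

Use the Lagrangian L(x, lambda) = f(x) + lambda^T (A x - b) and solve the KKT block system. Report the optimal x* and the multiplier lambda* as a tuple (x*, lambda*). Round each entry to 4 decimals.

Form the Lagrangian:
  L(x, lambda) = (1/2) x^T Q x + c^T x + lambda^T (A x - b)
Stationarity (grad_x L = 0): Q x + c + A^T lambda = 0.
Primal feasibility: A x = b.

This gives the KKT block system:
  [ Q   A^T ] [ x     ]   [-c ]
  [ A    0  ] [ lambda ] = [ b ]

Solving the linear system:
  x*      = (0.5619, 1.3595, 0.2024)
  lambda* = (5.1873, -2.7462)
  f(x*)   = 9.7175

x* = (0.5619, 1.3595, 0.2024), lambda* = (5.1873, -2.7462)


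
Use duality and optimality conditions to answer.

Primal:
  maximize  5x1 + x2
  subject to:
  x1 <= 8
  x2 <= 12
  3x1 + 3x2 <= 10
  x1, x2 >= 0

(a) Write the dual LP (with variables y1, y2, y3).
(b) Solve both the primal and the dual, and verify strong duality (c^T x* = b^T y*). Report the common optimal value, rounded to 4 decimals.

The standard primal-dual pair for 'max c^T x s.t. A x <= b, x >= 0' is:
  Dual:  min b^T y  s.t.  A^T y >= c,  y >= 0.

So the dual LP is:
  minimize  8y1 + 12y2 + 10y3
  subject to:
    y1 + 3y3 >= 5
    y2 + 3y3 >= 1
    y1, y2, y3 >= 0

Solving the primal: x* = (3.3333, 0).
  primal value c^T x* = 16.6667.
Solving the dual: y* = (0, 0, 1.6667).
  dual value b^T y* = 16.6667.
Strong duality: c^T x* = b^T y*. Confirmed.

16.6667


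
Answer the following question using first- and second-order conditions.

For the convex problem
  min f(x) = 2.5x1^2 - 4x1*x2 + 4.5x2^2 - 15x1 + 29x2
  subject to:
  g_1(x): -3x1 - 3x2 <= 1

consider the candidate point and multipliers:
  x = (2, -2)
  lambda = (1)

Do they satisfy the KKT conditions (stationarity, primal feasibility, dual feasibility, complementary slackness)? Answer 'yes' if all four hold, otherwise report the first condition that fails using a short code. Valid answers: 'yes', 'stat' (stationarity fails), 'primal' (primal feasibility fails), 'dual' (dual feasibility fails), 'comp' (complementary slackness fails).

Gradient of f: grad f(x) = Q x + c = (3, 3)
Constraint values g_i(x) = a_i^T x - b_i:
  g_1((2, -2)) = -1
Stationarity residual: grad f(x) + sum_i lambda_i a_i = (0, 0)
  -> stationarity OK
Primal feasibility (all g_i <= 0): OK
Dual feasibility (all lambda_i >= 0): OK
Complementary slackness (lambda_i * g_i(x) = 0 for all i): FAILS

Verdict: the first failing condition is complementary_slackness -> comp.

comp


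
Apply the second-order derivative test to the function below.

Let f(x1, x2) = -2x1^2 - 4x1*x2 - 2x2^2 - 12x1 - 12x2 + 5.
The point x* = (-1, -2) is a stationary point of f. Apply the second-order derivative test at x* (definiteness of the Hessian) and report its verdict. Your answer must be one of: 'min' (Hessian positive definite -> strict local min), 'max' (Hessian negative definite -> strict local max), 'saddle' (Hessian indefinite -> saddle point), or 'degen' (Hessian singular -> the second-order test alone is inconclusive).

Compute the Hessian H = grad^2 f:
  H = [[-4, -4], [-4, -4]]
Verify stationarity: grad f(x*) = H x* + g = (0, 0).
Eigenvalues of H: -8, 0.
H has a zero eigenvalue (singular; negative semidefinite but not definite), so H is neither positive definite, negative definite, nor indefinite. The second-order test alone is inconclusive -> degen.
(Indeed, f is constant along the null direction of H through x*, so x* is not a strict local extremum.)

degen


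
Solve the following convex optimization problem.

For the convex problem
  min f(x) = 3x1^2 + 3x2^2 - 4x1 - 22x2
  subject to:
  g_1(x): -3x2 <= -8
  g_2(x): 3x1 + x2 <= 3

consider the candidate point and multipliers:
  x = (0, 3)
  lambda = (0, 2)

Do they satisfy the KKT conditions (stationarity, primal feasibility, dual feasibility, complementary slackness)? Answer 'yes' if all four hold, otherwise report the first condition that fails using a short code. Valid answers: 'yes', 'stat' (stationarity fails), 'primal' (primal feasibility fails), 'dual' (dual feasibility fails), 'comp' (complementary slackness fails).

Gradient of f: grad f(x) = Q x + c = (-4, -4)
Constraint values g_i(x) = a_i^T x - b_i:
  g_1((0, 3)) = -1
  g_2((0, 3)) = 0
Stationarity residual: grad f(x) + sum_i lambda_i a_i = (2, -2)
  -> stationarity FAILS
Primal feasibility (all g_i <= 0): OK
Dual feasibility (all lambda_i >= 0): OK
Complementary slackness (lambda_i * g_i(x) = 0 for all i): OK

Verdict: the first failing condition is stationarity -> stat.

stat


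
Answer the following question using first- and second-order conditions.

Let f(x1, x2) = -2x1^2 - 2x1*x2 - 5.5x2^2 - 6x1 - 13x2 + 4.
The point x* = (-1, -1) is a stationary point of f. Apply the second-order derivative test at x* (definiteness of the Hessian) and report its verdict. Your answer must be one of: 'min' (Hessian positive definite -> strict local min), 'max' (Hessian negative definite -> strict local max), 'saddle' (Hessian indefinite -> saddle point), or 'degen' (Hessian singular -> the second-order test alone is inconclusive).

Compute the Hessian H = grad^2 f:
  H = [[-4, -2], [-2, -11]]
Verify stationarity: grad f(x*) = H x* + g = (0, 0).
Eigenvalues of H: -11.5311, -3.4689.
Both eigenvalues < 0, so H is negative definite -> x* is a strict local max.

max
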